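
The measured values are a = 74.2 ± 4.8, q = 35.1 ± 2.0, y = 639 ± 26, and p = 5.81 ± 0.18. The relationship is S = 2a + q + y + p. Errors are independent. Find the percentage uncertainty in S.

3.35%

Sums and differences: (δS)² = Σ (cᵢ δxᵢ)².
  (2·δa)² = 92.2;  (δq)² = 4.00;  (δy)² = 676;  (δp)² = 0.0324
δS = √(772) = 27.8
S = 828, so δS/S = 27.8/828 = 0.0335.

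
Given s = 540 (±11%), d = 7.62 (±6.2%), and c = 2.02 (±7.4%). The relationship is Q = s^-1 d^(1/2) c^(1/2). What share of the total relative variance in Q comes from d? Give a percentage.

6.66%

(δQ/Q)² = (-1·δs/s)² + (½·δd/d)² + (½·δc/c)²
  s term: (-1×0.110)² = 0.0121
  d term: (0.5×0.0620)² = 0.000961
  c term: (0.5×0.0740)² = 0.00137
Total = 0.0144. Share from d = 0.000961/0.0144 = 0.0666.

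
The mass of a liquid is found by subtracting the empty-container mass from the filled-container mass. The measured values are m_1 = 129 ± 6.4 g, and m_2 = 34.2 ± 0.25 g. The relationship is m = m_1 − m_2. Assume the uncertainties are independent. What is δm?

6.40 g

Each term contributes (cᵢ δxᵢ)² to (δm)²:
  (δm_1)² = 41.0;  (δm_2)² = 0.0625
δm = √(41.0) = 6.40 g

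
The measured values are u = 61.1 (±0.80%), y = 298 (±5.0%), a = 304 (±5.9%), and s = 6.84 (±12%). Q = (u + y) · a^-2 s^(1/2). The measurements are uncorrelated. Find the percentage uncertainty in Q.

Let w = u + y = 359. δw = √(δu² + δy²) = √(0.239 + 222) = 14.9, so δw/w = 0.0415.
Q is then a monomial in w, a, s:
δQ/Q = √((δw/w)² + (-2·δa/a)² + (½·δs/s)²) = √(0.00172 + 0.0139 + 0.00360) = 0.139

13.9%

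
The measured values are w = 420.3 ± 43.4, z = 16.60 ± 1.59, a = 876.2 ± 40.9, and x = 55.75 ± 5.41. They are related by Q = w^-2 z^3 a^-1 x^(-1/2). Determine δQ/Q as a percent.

36.0%

For a monomial Q ∝ w^-2, z^3, a^-1, x^(-1/2), fractional errors add in quadrature:
  (-2·δw/w)² = (-2×0.103)² = 0.0427;  (3·δz/z)² = (3×0.0958)² = 0.0826;  (-1·δa/a)² = (-1×0.0467)² = 0.00218;  (−½·δx/x)² = (-0.5×0.0970)² = 0.00235
δQ/Q = √(0.130) = 0.360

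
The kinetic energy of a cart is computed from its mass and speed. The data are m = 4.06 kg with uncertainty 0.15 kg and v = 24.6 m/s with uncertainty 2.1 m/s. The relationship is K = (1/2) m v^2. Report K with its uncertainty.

1230 ± 215 J

Products/powers → add relative errors in quadrature, weighted by exponent:
  (1·δm/m)² = (1×0.0369)² = 0.00136;  (2·δv/v)² = (2×0.0854)² = 0.0291
δK/K = √(0.0305) = 0.175
K = 1230 J, so δK = 0.175 × 1230 = 215 J.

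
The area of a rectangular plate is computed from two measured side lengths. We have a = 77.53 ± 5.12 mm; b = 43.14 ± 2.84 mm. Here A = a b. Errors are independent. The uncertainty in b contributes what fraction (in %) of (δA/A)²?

(δA/A)² = (1·δa/a)² + (1·δb/b)²
  a term: (1×0.0660)² = 0.00436
  b term: (1×0.0658)² = 0.00433
Total = 0.00870. Share from b = 0.00433/0.00870 = 0.498.

49.8%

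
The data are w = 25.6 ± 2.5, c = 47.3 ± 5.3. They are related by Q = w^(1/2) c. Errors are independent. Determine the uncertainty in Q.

29.3

Relative error in a monomial: (δQ/Q)² = Σ (nᵢ · δxᵢ/xᵢ)².
  (½·δw/w)² = (0.5×0.0977)² = 0.00238;  (1·δc/c)² = (1×0.112)² = 0.0126
δQ/Q = √(0.0149) = 0.122
Q = 239, so δQ = 0.122 × 239 = 29.3.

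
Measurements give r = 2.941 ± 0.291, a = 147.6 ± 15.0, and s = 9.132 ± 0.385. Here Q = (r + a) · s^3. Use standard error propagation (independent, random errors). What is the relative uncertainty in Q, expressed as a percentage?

Let u = r + a = 150.5. δu = √(δr² + δa²) = √(0.0847 + 225) = 15.0, so δu/u = 0.0997.
Q is then a monomial in u, s:
δQ/Q = √((δu/u)² + (3·δs/s)²) = √(0.00993 + 0.0160) = 0.161

16.1%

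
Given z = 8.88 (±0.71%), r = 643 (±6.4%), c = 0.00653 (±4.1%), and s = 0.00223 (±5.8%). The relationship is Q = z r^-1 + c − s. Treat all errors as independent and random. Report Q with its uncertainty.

Let p = z·r^-1 = 0.0138. δp/p = √((1·δz/z)² + (-1·δr/r)²) = √(5.04e-05 + 0.00410) = 0.0644, so δp = 0.000889.
Q = p + c − s: δQ = √(δp² + δc² + δs²) = √(7.91e-07 + 7.17e-08 + 1.67e-08) = 0.000938
Q = 0.0181.

0.0181 ± 0.000938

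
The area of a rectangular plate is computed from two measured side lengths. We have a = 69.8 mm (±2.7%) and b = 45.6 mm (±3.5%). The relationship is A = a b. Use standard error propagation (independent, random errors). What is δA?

141 mm^2

Each factor contributes (exponent × relative error)² to (δA/A)²:
  (1·δa/a)² = (1×0.0270)² = 0.000729;  (1·δb/b)² = (1×0.0350)² = 0.00123
δA/A = √(0.00195) = 0.0442
A = 3180 mm^2, so δA = 0.0442 × 3180 = 141 mm^2.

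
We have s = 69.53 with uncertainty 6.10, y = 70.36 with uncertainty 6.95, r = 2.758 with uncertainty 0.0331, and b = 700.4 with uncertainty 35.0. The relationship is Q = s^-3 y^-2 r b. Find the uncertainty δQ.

Each factor contributes (exponent × relative error)² to (δQ/Q)²:
  (-3·δs/s)² = (-3×0.0877)² = 0.0693;  (-2·δy/y)² = (-2×0.0988)² = 0.0390;  (1·δr/r)² = (1×0.0120)² = 0.000144;  (1·δb/b)² = (1×0.0500)² = 0.00250
δQ/Q = √(0.111) = 0.333
Q = 1.161e-06, so δQ = 0.333 × 1.161e-06 = 3.87e-07.

3.87e-07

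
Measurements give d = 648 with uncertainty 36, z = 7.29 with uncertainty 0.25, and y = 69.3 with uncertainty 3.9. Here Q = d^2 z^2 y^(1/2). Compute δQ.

2.48e+07

Products/powers → add relative errors in quadrature, weighted by exponent:
  (2·δd/d)² = (2×0.0556)² = 0.0123;  (2·δz/z)² = (2×0.0343)² = 0.00470;  (½·δy/y)² = (0.5×0.0563)² = 0.000792
δQ/Q = √(0.0178) = 0.134
Q = 1.86e+08, so δQ = 0.134 × 1.86e+08 = 2.48e+07.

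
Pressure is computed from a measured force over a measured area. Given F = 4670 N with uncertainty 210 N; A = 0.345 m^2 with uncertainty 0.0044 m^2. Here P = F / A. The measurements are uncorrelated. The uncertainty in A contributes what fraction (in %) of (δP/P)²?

(δP/P)² = (1·δF/F)² + (-1·δA/A)²
  F term: (1×0.0450)² = 0.00202
  A term: (-1×0.0128)² = 0.000163
Total = 0.00218. Share from A = 0.000163/0.00218 = 0.0744.

7.44%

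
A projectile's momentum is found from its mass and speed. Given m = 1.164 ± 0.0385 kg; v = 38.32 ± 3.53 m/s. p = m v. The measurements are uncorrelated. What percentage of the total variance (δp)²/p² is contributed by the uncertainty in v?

(δp/p)² = (1·δm/m)² + (1·δv/v)²
  m term: (1×0.0331)² = 0.00109
  v term: (1×0.0921)² = 0.00849
Total = 0.00958. Share from v = 0.00849/0.00958 = 0.886.

88.6%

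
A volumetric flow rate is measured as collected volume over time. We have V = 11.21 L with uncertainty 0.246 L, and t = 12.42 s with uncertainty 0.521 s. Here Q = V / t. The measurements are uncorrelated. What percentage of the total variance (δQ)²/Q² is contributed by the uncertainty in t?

(δQ/Q)² = (1·δV/V)² + (-1·δt/t)²
  V term: (1×0.0219)² = 0.000482
  t term: (-1×0.0419)² = 0.00176
Total = 0.00224. Share from t = 0.00176/0.00224 = 0.785.

78.5%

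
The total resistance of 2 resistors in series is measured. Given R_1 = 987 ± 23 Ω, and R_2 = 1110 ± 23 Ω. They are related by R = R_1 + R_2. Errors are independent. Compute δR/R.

Absolute uncertainties add in quadrature for a linear combination:
  (δR_1)² = 529;  (δR_2)² = 529
δR = √(1060) = 32.5 Ω
R = 2100 Ω, so δR/R = 32.5/2100 = 0.0155.

0.0155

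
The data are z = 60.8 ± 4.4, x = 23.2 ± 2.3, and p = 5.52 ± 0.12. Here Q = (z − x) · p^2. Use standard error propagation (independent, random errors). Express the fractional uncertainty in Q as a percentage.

Let u = z − x = 37.6. δu = √(δz² + δx²) = √(19.4 + 5.29) = 4.96, so δu/u = 0.132.
Q is then a monomial in u, p:
δQ/Q = √((δu/u)² + (2·δp/p)²) = √(0.0174 + 0.00189) = 0.139

13.9%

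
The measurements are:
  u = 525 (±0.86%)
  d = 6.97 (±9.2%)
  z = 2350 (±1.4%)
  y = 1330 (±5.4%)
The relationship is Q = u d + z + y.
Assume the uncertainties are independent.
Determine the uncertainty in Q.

Let p = u·d = 3660. δp/p = √((1·δu/u)² + (1·δd/d)²) = √(7.4e-05 + 0.00846) = 0.0924, so δp = 338.
Q = p + z + y: δQ = √(δp² + δz² + δy²) = √(1.14e+05 + 1080 + 5160) = 347

347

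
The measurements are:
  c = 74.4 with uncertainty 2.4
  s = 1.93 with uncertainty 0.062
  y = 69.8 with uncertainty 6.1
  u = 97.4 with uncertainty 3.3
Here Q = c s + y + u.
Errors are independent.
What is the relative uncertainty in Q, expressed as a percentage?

3.07%

Let p = c·s = 144. δp/p = √((1·δc/c)² + (1·δs/s)²) = √(0.00104 + 0.00103) = 0.0455, so δp = 6.54.
Q = p + y + u: δQ = √(δp² + δy² + δu²) = √(42.7 + 37.2 + 10.9) = 9.53
Q = 311, so δQ/Q = 9.53/311 = 0.0307.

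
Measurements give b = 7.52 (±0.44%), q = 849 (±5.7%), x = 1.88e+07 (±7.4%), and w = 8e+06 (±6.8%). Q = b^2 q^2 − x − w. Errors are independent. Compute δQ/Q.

Let p = b^2·q^2 = 4.08e+07. δp/p = √((2·δb/b)² + (2·δq/q)²) = √(7.74e-05 + 0.0130) = 0.114, so δp = 4.66e+06.
Q = p − x − w: δQ = √(δp² + δx² + δw²) = √(2.17e+13 + 1.94e+12 + 2.96e+11) = 4.89e+06
Q = 1.4e+07, so δQ/Q = 4.89e+06/1.4e+07 = 0.351.

0.351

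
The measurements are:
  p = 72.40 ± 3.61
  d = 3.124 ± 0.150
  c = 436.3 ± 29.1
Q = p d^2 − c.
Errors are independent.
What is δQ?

81.8

Let w = p·d^2 = 706.6. δw/w = √((1·δp/p)² + (2·δd/d)²) = √(0.00249 + 0.00922) = 0.108, so δw = 76.5.
Q = w − c: δQ = √(δw² + δc²) = √(5850 + 847) = 81.8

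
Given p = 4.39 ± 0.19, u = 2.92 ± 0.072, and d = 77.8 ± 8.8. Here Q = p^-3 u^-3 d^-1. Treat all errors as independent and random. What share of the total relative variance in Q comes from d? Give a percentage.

(δQ/Q)² = (-3·δp/p)² + (-3·δu/u)² + (-1·δd/d)²
  p term: (-3×0.0433)² = 0.0169
  u term: (-3×0.0247)² = 0.00547
  d term: (-1×0.113)² = 0.0128
Total = 0.0351. Share from d = 0.0128/0.0351 = 0.364.

36.4%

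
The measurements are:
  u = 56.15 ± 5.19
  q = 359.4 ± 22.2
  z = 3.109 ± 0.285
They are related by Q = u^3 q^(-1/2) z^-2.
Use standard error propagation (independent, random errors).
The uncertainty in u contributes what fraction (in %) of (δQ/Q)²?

69.0%

(δQ/Q)² = (3·δu/u)² + (−½·δq/q)² + (-2·δz/z)²
  u term: (3×0.0924)² = 0.0769
  q term: (-0.5×0.0618)² = 0.000954
  z term: (-2×0.0917)² = 0.0336
Total = 0.111. Share from u = 0.0769/0.111 = 0.690.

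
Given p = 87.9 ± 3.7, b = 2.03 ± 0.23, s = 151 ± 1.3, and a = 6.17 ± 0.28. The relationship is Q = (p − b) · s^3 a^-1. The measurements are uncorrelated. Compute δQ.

Let u = p − b = 85.9. δu = √(δp² + δb²) = √(13.7 + 0.0529) = 3.71, so δu/u = 0.0432.
Q is then a monomial in u, s, a:
δQ/Q = √((δu/u)² + (3·δs/s)² + (-1·δa/a)²) = √(0.00186 + 0.000667 + 0.00206) = 0.0678
Q = 4.79e+07, so δQ = 0.0678 × 4.79e+07 = 3.25e+06.

3.25e+06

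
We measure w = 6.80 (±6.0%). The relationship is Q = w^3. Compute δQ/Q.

Q is a product of powers, so relative uncertainties combine in quadrature:
  (3·δw/w)² = (3×0.0600)² = 0.0324
δQ/Q = √(0.0324) = 0.180

0.180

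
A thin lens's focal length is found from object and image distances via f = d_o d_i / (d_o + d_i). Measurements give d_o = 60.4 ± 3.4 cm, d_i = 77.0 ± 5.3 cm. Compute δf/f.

∂f/∂d_o = (d_i/(d_o+d_i))² = 0.314;  ∂f/∂d_i = (d_o/(d_o+d_i))² = 0.193
δf = √((∂f/∂d_o · δd_o)² + (∂f/∂d_i · δd_i)²) = √(1.14 + 1.05) = 1.48 cm
f = 33.8 cm, so δf/f = 1.48/33.8 = 0.0437.

0.0437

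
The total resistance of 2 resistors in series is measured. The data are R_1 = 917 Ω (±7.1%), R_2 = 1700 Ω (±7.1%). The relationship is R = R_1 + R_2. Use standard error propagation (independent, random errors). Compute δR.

Sums and differences: (δR)² = Σ (cᵢ δxᵢ)².
  (δR_1)² = 4240;  (δR_2)² = 14600
δR = √(18800) = 137 Ω

137 Ω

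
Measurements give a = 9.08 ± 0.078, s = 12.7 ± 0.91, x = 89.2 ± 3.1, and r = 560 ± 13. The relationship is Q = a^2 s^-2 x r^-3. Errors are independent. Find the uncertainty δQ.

4.26e-08

Q is a product of powers, so relative uncertainties combine in quadrature:
  (2·δa/a)² = (2×0.00859)² = 0.000295;  (-2·δs/s)² = (-2×0.0717)² = 0.0205;  (1·δx/x)² = (1×0.0348)² = 0.00121;  (-3·δr/r)² = (-3×0.0232)² = 0.00485
δQ/Q = √(0.0269) = 0.164
Q = 2.6e-07, so δQ = 0.164 × 2.6e-07 = 4.26e-08.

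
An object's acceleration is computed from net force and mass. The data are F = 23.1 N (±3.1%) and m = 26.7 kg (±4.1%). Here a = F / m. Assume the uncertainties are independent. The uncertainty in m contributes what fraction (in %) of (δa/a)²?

(δa/a)² = (1·δF/F)² + (-1·δm/m)²
  F term: (1×0.0310)² = 0.000961
  m term: (-1×0.0410)² = 0.00168
Total = 0.00264. Share from m = 0.00168/0.00264 = 0.636.

63.6%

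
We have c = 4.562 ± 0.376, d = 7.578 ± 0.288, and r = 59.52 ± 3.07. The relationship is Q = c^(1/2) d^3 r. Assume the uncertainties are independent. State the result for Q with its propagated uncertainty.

55320 ± 7290

Relative error in a monomial: (δQ/Q)² = Σ (nᵢ · δxᵢ/xᵢ)².
  (½·δc/c)² = (0.5×0.0824)² = 0.00170;  (3·δd/d)² = (3×0.0380)² = 0.0130;  (1·δr/r)² = (1×0.0516)² = 0.00266
δQ/Q = √(0.0174) = 0.132
Q = 55320, so δQ = 0.132 × 55320 = 7290.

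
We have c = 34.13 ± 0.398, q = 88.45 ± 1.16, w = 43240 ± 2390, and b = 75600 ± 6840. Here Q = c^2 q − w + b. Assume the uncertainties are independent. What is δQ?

Let p = c^2·q = 103000. δp/p = √((2·δc/c)² + (1·δq/q)²) = √(0.000544 + 0.000172) = 0.0268, so δp = 2760.
Q = p − w + b: δQ = √(δp² + δw² + δb²) = √(7.6e+06 + 5.71e+06 + 4.68e+07) = 7750

7750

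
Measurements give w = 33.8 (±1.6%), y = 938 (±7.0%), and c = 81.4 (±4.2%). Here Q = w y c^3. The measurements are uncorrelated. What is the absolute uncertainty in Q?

2.48e+09

Since Q is a product/quotient, work with relative uncertainties:
  (1·δw/w)² = (1×0.0160)² = 0.000256;  (1·δy/y)² = (1×0.0700)² = 0.00490;  (3·δc/c)² = (3×0.0420)² = 0.0159
δQ/Q = √(0.0210) = 0.145
Q = 1.71e+10, so δQ = 0.145 × 1.71e+10 = 2.48e+09.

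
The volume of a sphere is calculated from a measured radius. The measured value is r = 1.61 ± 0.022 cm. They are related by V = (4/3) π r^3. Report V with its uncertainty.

17.5 ± 0.717 cm^3

V ∝ r^3, so δV/V = |3| · δr/r = 3 × 0.0137 = 0.0410.
V = 17.5 cm^3, so δV = 0.0410 × 17.5 = 0.717 cm^3.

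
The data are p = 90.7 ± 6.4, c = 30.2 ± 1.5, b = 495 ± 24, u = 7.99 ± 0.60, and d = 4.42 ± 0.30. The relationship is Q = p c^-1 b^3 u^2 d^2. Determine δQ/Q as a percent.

Since Q is a product/quotient, work with relative uncertainties:
  (1·δp/p)² = (1×0.0706)² = 0.00498;  (-1·δc/c)² = (-1×0.0497)² = 0.00247;  (3·δb/b)² = (3×0.0485)² = 0.0212;  (2·δu/u)² = (2×0.0751)² = 0.0226;  (2·δd/d)² = (2×0.0679)² = 0.0184
δQ/Q = √(0.0696) = 0.264

26.4%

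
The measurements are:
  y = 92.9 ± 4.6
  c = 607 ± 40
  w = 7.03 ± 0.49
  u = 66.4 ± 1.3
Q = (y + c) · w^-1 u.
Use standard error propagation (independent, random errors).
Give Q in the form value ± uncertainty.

Let h = y + c = 700. δh = √(δy² + δc²) = √(21.2 + 1600) = 40.3, so δh/h = 0.0575.
Q is then a monomial in h, w, u:
δQ/Q = √((δh/h)² + (-1·δw/w)² + (1·δu/u)²) = √(0.00331 + 0.00486 + 0.000383) = 0.0925
Q = 6610, so δQ = 0.0925 × 6610 = 611.

6610 ± 611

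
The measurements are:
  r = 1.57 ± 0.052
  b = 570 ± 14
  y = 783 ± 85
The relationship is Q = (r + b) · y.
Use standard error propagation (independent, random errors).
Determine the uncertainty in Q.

Let u = r + b = 572. δu = √(δr² + δb²) = √(0.00270 + 196) = 14.0, so δu/u = 0.0245.
Q is then a monomial in u, y:
δQ/Q = √((δu/u)² + (1·δy/y)²) = √(0.000600 + 0.0118) = 0.111
Q = 4.48e+05, so δQ = 0.111 × 4.48e+05 = 49800.

49800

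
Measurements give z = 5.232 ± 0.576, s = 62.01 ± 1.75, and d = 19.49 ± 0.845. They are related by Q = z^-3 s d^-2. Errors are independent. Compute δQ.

0.000391

Products/powers → add relative errors in quadrature, weighted by exponent:
  (-3·δz/z)² = (-3×0.110)² = 0.109;  (1·δs/s)² = (1×0.0282)² = 0.000796;  (-2·δd/d)² = (-2×0.0434)² = 0.00752
δQ/Q = √(0.117) = 0.343
Q = 0.001140, so δQ = 0.343 × 0.001140 = 0.000391.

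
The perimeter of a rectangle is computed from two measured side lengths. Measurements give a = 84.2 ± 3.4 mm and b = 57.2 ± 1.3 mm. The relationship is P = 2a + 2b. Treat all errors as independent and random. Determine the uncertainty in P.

P is a linear combination, so absolute uncertainties add in quadrature:
  (2·δa)² = 46.2;  (2·δb)² = 6.76
δP = √(53.0) = 7.28 mm

7.28 mm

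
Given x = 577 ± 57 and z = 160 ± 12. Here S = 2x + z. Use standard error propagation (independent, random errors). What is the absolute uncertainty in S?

For a sum/difference, combine absolute errors in quadrature:
  (2·δx)² = 13000;  (δz)² = 144
δS = √(13100) = 115

115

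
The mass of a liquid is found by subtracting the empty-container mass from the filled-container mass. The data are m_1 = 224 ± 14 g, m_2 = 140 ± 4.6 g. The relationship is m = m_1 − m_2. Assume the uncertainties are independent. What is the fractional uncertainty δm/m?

0.175

For a sum/difference, combine absolute errors in quadrature:
  (δm_1)² = 196;  (δm_2)² = 21.2
δm = √(217) = 14.7 g
m = 84.0 g, so δm/m = 14.7/84.0 = 0.175.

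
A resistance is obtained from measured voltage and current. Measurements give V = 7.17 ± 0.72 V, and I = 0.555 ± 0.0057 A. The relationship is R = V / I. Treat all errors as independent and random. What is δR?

Products/powers → add relative errors in quadrature, weighted by exponent:
  (1·δV/V)² = (1×0.100)² = 0.0101;  (-1·δI/I)² = (-1×0.0103)² = 0.000105
δR/R = √(0.0102) = 0.101
R = 12.9 Ω, so δR = 0.101 × 12.9 = 1.30 Ω.

1.30 Ω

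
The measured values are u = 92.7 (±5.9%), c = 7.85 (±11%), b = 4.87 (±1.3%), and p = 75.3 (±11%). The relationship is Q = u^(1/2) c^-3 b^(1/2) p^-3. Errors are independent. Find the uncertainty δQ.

Each factor contributes (exponent × relative error)² to (δQ/Q)²:
  (½·δu/u)² = (0.5×0.0590)² = 0.000870;  (-3·δc/c)² = (-3×0.110)² = 0.109;  (½·δb/b)² = (0.5×0.0130)² = 4.23e-05;  (-3·δp/p)² = (-3×0.110)² = 0.109
δQ/Q = √(0.219) = 0.468
Q = 1.03e-07, so δQ = 0.468 × 1.03e-07 = 4.81e-08.

4.81e-08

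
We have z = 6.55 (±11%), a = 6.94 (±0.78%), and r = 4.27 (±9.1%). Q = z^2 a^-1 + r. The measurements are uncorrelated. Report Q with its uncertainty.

10.5 ± 1.42

Let p = z^2·a^-1 = 6.18. δp/p = √((2·δz/z)² + (-1·δa/a)²) = √(0.0484 + 6.08e-05) = 0.220, so δp = 1.36.
Q = p + r: δQ = √(δp² + δr²) = √(1.85 + 0.151) = 1.42
Q = 10.5.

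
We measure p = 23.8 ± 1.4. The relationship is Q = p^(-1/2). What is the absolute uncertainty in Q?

0.00603

Products/powers → add relative errors in quadrature, weighted by exponent:
  (−½·δp/p)² = (-0.5×0.0588)² = 0.000865
δQ/Q = √(0.000865) = 0.0294
Q = 0.205, so δQ = 0.0294 × 0.205 = 0.00603.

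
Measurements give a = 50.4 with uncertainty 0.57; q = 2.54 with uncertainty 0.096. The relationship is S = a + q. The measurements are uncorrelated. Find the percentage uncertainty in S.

1.09%

Each term contributes (cᵢ δxᵢ)² to (δS)²:
  (δa)² = 0.325;  (δq)² = 0.00922
δS = √(0.334) = 0.578
S = 52.9, so δS/S = 0.578/52.9 = 0.0109.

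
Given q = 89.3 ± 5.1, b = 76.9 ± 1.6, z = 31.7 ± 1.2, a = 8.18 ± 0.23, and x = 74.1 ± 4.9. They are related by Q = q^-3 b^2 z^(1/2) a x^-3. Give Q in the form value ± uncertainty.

(9.40 ± 2.52) × 10^-7

For a monomial Q ∝ q^-3, b^2, z^(1/2), a, x^-3, fractional errors add in quadrature:
  (-3·δq/q)² = (-3×0.0571)² = 0.0294;  (2·δb/b)² = (2×0.0208)² = 0.00173;  (½·δz/z)² = (0.5×0.0379)² = 0.000358;  (1·δa/a)² = (1×0.0281)² = 0.000791;  (-3·δx/x)² = (-3×0.0661)² = 0.0394
δQ/Q = √(0.0716) = 0.268
Q = 9.4e-07, so δQ = 0.268 × 9.4e-07 = 2.52e-07.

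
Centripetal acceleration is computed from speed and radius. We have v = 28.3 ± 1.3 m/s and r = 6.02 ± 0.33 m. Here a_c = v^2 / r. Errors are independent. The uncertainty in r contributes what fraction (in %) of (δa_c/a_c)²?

26.3%

(δa_c/a_c)² = (2·δv/v)² + (-1·δr/r)²
  v term: (2×0.0459)² = 0.00844
  r term: (-1×0.0548)² = 0.00300
Total = 0.0114. Share from r = 0.00300/0.0114 = 0.263.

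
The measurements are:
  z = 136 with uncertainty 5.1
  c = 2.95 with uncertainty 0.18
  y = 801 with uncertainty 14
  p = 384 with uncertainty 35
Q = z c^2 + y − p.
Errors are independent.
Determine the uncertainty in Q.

156

Let w = z·c^2 = 1180. δw/w = √((1·δz/z)² + (2·δc/c)²) = √(0.00141 + 0.0149) = 0.128, so δw = 151.
Q = w + y − p: δQ = √(δw² + δy² + δp²) = √(22800 + 196 + 1220) = 156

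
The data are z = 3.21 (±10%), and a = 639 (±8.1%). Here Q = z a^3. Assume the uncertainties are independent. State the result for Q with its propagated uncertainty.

(8.38 ± 2.20) × 10^8

For a monomial Q ∝ z, a^3, fractional errors add in quadrature:
  (1·δz/z)² = (1×0.100)² = 0.0100;  (3·δa/a)² = (3×0.0810)² = 0.0590
δQ/Q = √(0.0690) = 0.263
Q = 8.38e+08, so δQ = 0.263 × 8.38e+08 = 2.2e+08.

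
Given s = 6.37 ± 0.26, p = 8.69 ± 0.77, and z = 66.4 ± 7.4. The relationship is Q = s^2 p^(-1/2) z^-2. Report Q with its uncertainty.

For a monomial Q ∝ s^2, p^(-1/2), z^-2, fractional errors add in quadrature:
  (2·δs/s)² = (2×0.0408)² = 0.00666;  (−½·δp/p)² = (-0.5×0.0886)² = 0.00196;  (-2·δz/z)² = (-2×0.111)² = 0.0497
δQ/Q = √(0.0583) = 0.241
Q = 0.00312, so δQ = 0.241 × 0.00312 = 0.000754.

0.00312 ± 0.000754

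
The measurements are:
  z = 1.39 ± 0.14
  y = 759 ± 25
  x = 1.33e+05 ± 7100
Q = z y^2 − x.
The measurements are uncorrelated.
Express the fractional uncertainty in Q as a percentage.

14.5%

Let p = z·y^2 = 8.01e+05. δp/p = √((1·δz/z)² + (2·δy/y)²) = √(0.0101 + 0.00434) = 0.120, so δp = 96400.
Q = p − x: δQ = √(δp² + δx²) = √(9.29e+09 + 5.04e+07) = 96600
Q = 6.68e+05, so δQ/Q = 96600/6.68e+05 = 0.145.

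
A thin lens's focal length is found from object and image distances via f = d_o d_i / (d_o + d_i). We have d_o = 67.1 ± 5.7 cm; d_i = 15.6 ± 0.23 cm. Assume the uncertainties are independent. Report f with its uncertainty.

12.7 ± 0.253 cm

∂f/∂d_o = (d_i/(d_o+d_i))² = 0.0356;  ∂f/∂d_i = (d_o/(d_o+d_i))² = 0.658
δf = √((∂f/∂d_o · δd_o)² + (∂f/∂d_i · δd_i)²) = √(0.0411 + 0.0229) = 0.253 cm
f = 12.7 cm.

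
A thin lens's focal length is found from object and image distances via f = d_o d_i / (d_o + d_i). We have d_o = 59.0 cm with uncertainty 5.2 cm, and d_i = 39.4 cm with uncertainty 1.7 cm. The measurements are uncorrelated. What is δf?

∂f/∂d_o = (d_i/(d_o+d_i))² = 0.160;  ∂f/∂d_i = (d_o/(d_o+d_i))² = 0.360
δf = √((∂f/∂d_o · δd_o)² + (∂f/∂d_i · δd_i)²) = √(0.695 + 0.374) = 1.03 cm

1.03 cm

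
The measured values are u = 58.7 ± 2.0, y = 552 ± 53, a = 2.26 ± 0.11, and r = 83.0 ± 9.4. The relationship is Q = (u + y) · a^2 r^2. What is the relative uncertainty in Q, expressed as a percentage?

Let w = u + y = 611. δw = √(δu² + δy²) = √(4.00 + 2810) = 53.0, so δw/w = 0.0868.
Q is then a monomial in w, a, r:
δQ/Q = √((δw/w)² + (2·δa/a)² + (2·δr/r)²) = √(0.00754 + 0.00948 + 0.0513) = 0.261

26.1%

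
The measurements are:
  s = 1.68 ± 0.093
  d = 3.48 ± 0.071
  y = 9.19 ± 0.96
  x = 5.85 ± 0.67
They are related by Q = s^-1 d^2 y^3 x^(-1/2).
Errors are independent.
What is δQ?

Relative error in a monomial: (δQ/Q)² = Σ (nᵢ · δxᵢ/xᵢ)².
  (-1·δs/s)² = (-1×0.0554)² = 0.00306;  (2·δd/d)² = (2×0.0204)² = 0.00167;  (3·δy/y)² = (3×0.104)² = 0.0982;  (−½·δx/x)² = (-0.5×0.115)² = 0.00328
δQ/Q = √(0.106) = 0.326
Q = 2310, so δQ = 0.326 × 2310 = 754.

754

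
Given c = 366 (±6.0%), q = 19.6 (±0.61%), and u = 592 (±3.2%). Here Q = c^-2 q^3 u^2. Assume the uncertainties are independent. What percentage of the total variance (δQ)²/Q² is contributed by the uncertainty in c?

76.5%

(δQ/Q)² = (-2·δc/c)² + (3·δq/q)² + (2·δu/u)²
  c term: (-2×0.0600)² = 0.0144
  q term: (3×0.00610)² = 0.000335
  u term: (2×0.0320)² = 0.00410
Total = 0.0188. Share from c = 0.0144/0.0188 = 0.765.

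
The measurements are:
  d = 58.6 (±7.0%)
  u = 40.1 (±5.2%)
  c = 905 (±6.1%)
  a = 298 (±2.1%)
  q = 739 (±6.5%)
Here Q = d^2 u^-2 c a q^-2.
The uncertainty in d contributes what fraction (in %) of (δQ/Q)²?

(δQ/Q)² = (2·δd/d)² + (-2·δu/u)² + (1·δc/c)² + (1·δa/a)² + (-2·δq/q)²
  d term: (2×0.0700)² = 0.0196
  u term: (-2×0.0520)² = 0.0108
  c term: (1×0.0610)² = 0.00372
  a term: (1×0.0210)² = 0.000441
  q term: (-2×0.0650)² = 0.0169
Total = 0.0515. Share from d = 0.0196/0.0515 = 0.381.

38.1%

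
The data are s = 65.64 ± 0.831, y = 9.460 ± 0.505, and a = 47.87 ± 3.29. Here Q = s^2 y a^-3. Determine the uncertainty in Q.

For a monomial Q ∝ s^2, y, a^-3, fractional errors add in quadrature:
  (2·δs/s)² = (2×0.0127)² = 0.000641;  (1·δy/y)² = (1×0.0534)² = 0.00285;  (-3·δa/a)² = (-3×0.0687)² = 0.0425
δQ/Q = √(0.0460) = 0.214
Q = 0.3716, so δQ = 0.214 × 0.3716 = 0.0797.

0.0797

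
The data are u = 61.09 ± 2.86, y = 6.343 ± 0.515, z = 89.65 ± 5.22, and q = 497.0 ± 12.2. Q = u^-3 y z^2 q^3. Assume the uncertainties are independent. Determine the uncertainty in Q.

5.84e+06

Since Q is a product/quotient, work with relative uncertainties:
  (-3·δu/u)² = (-3×0.0468)² = 0.0197;  (1·δy/y)² = (1×0.0812)² = 0.00659;  (2·δz/z)² = (2×0.0582)² = 0.0136;  (3·δq/q)² = (3×0.0245)² = 0.00542
δQ/Q = √(0.0453) = 0.213
Q = 2.745e+07, so δQ = 0.213 × 2.745e+07 = 5.84e+06.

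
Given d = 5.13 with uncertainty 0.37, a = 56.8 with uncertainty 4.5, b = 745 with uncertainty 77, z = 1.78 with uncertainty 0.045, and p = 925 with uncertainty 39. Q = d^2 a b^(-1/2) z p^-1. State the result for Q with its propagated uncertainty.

0.105 ± 0.0189

For a monomial Q ∝ d^2, a, b^(-1/2), z, p^-1, fractional errors add in quadrature:
  (2·δd/d)² = (2×0.0721)² = 0.0208;  (1·δa/a)² = (1×0.0792)² = 0.00628;  (−½·δb/b)² = (-0.5×0.103)² = 0.00267;  (1·δz/z)² = (1×0.0253)² = 0.000639;  (-1·δp/p)² = (-1×0.0422)² = 0.00178
δQ/Q = √(0.0322) = 0.179
Q = 0.105, so δQ = 0.179 × 0.105 = 0.0189.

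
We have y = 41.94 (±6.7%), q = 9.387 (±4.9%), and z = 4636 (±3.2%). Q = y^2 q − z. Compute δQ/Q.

0.199

Let p = y^2·q = 16510. δp/p = √((2·δy/y)² + (1·δq/q)²) = √(0.0180 + 0.00240) = 0.143, so δp = 2360.
Q = p − z: δQ = √(δp² + δz²) = √(5.55e+06 + 22000) = 2360
Q = 11880, so δQ/Q = 2360/11880 = 0.199.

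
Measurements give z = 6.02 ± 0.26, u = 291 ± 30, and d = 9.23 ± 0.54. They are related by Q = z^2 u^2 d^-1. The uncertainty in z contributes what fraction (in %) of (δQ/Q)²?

14.0%

(δQ/Q)² = (2·δz/z)² + (2·δu/u)² + (-1·δd/d)²
  z term: (2×0.0432)² = 0.00746
  u term: (2×0.103)² = 0.0425
  d term: (-1×0.0585)² = 0.00342
Total = 0.0534. Share from z = 0.00746/0.0534 = 0.140.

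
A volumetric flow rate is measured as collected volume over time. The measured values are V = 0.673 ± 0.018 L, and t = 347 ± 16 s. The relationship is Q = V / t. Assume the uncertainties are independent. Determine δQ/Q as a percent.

5.33%

Each factor contributes (exponent × relative error)² to (δQ/Q)²:
  (1·δV/V)² = (1×0.0267)² = 0.000715;  (-1·δt/t)² = (-1×0.0461)² = 0.00213
δQ/Q = √(0.00284) = 0.0533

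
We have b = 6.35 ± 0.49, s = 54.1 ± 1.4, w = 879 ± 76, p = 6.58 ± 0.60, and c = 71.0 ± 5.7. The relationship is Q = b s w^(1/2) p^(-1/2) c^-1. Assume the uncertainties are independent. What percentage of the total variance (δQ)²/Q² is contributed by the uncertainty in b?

35.0%

(δQ/Q)² = (1·δb/b)² + (1·δs/s)² + (½·δw/w)² + (−½·δp/p)² + (-1·δc/c)²
  b term: (1×0.0772)² = 0.00595
  s term: (1×0.0259)² = 0.000670
  w term: (0.5×0.0865)² = 0.00187
  p term: (-0.5×0.0912)² = 0.00208
  c term: (-1×0.0803)² = 0.00645
Total = 0.0170. Share from b = 0.00595/0.0170 = 0.350.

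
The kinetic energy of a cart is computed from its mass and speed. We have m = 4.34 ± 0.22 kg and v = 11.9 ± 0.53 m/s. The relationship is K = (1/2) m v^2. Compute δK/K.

Each factor contributes (exponent × relative error)² to (δK/K)²:
  (1·δm/m)² = (1×0.0507)² = 0.00257;  (2·δv/v)² = (2×0.0445)² = 0.00793
δK/K = √(0.0105) = 0.102

0.102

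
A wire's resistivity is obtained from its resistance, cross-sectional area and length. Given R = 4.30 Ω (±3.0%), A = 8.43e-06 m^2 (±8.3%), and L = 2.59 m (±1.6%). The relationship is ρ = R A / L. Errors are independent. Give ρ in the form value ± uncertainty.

(1.40 ± 0.126) × 10^-5 Ω·m

Each factor contributes (exponent × relative error)² to (δρ/ρ)²:
  (1·δR/R)² = (1×0.0300)² = 0.000900;  (1·δA/A)² = (1×0.0830)² = 0.00689;  (-1·δL/L)² = (-1×0.0160)² = 0.000256
δρ/ρ = √(0.00805) = 0.0897
ρ = 1.4e-05 Ω·m, so δρ = 0.0897 × 1.4e-05 = 1.26e-06 Ω·m.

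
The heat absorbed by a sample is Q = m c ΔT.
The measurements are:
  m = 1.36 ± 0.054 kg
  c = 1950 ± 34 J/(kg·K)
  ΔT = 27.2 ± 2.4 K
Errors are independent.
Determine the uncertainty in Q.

Each factor contributes (exponent × relative error)² to (δQ/Q)²:
  (1·δm/m)² = (1×0.0397)² = 0.00158;  (1·δc/c)² = (1×0.0174)² = 0.000304;  (1·δΔT/ΔT)² = (1×0.0882)² = 0.00779
δQ/Q = √(0.00967) = 0.0983
Q = 72100 J, so δQ = 0.0983 × 72100 = 7090 J.

7090 J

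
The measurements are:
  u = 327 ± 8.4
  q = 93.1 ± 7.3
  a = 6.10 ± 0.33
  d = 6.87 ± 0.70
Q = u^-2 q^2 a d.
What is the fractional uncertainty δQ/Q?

0.201

Q is a product of powers, so relative uncertainties combine in quadrature:
  (-2·δu/u)² = (-2×0.0257)² = 0.00264;  (2·δq/q)² = (2×0.0784)² = 0.0246;  (1·δa/a)² = (1×0.0541)² = 0.00293;  (1·δd/d)² = (1×0.102)² = 0.0104
δQ/Q = √(0.0405) = 0.201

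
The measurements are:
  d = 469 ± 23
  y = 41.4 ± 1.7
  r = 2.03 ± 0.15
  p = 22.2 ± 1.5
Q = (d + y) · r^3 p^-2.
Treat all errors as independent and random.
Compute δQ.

Let u = d + y = 510. δu = √(δd² + δy²) = √(529 + 2.89) = 23.1, so δu/u = 0.0452.
Q is then a monomial in u, r, p:
δQ/Q = √((δu/u)² + (3·δr/r)² + (-2·δp/p)²) = √(0.00204 + 0.0491 + 0.0183) = 0.264
Q = 8.66, so δQ = 0.264 × 8.66 = 2.28.

2.28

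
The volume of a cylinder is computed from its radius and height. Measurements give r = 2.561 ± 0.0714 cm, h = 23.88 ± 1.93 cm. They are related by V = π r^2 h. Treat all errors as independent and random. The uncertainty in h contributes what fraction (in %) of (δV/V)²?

67.8%

(δV/V)² = (2·δr/r)² + (1·δh/h)²
  r term: (2×0.0279)² = 0.00311
  h term: (1×0.0808)² = 0.00653
Total = 0.00964. Share from h = 0.00653/0.00964 = 0.678.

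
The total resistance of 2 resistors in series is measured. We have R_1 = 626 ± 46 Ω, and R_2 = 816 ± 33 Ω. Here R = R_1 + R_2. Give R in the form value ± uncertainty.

Absolute uncertainties add in quadrature for a linear combination:
  (δR_1)² = 2120;  (δR_2)² = 1090
δR = √(3200) = 56.6 Ω
R = 1440 Ω.

1440 ± 56.6 Ω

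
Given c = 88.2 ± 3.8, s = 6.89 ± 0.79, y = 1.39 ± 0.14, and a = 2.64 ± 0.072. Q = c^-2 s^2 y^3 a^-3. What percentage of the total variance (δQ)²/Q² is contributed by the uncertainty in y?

(δQ/Q)² = (-2·δc/c)² + (2·δs/s)² + (3·δy/y)² + (-3·δa/a)²
  c term: (-2×0.0431)² = 0.00742
  s term: (2×0.115)² = 0.0526
  y term: (3×0.101)² = 0.0913
  a term: (-3×0.0273)² = 0.00669
Total = 0.158. Share from y = 0.0913/0.158 = 0.578.

57.8%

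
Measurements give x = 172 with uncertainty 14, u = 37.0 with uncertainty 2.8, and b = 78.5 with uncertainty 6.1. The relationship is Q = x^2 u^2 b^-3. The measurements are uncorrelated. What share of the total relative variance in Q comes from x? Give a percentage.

(δQ/Q)² = (2·δx/x)² + (2·δu/u)² + (-3·δb/b)²
  x term: (2×0.0814)² = 0.0265
  u term: (2×0.0757)² = 0.0229
  b term: (-3×0.0777)² = 0.0543
Total = 0.104. Share from x = 0.0265/0.104 = 0.255.

25.5%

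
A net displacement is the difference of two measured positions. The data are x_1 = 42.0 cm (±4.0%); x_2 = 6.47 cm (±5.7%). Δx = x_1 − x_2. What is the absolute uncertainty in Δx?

Each term contributes (cᵢ δxᵢ)² to (δΔx)²:
  (δx_1)² = 2.82;  (δx_2)² = 0.136
δΔx = √(2.96) = 1.72 cm

1.72 cm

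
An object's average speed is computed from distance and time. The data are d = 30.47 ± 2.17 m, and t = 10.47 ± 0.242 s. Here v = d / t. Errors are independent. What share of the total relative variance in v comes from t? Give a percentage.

(δv/v)² = (1·δd/d)² + (-1·δt/t)²
  d term: (1×0.0712)² = 0.00507
  t term: (-1×0.0231)² = 0.000534
Total = 0.00561. Share from t = 0.000534/0.00561 = 0.0953.

9.53%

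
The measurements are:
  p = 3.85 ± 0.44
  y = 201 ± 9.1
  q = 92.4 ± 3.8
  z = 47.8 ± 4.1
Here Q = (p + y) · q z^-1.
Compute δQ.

41.6

Let u = p + y = 205. δu = √(δp² + δy²) = √(0.194 + 82.8) = 9.11, so δu/u = 0.0445.
Q is then a monomial in u, q, z:
δQ/Q = √((δu/u)² + (1·δq/q)² + (-1·δz/z)²) = √(0.00198 + 0.00169 + 0.00736) = 0.105
Q = 396, so δQ = 0.105 × 396 = 41.6.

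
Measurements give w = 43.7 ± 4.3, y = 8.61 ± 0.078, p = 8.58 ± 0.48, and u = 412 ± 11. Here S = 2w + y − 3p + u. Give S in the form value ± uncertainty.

Sums and differences: (δS)² = Σ (cᵢ δxᵢ)².
  (2·δw)² = 74.0;  (δy)² = 0.00608;  (3·δp)² = 2.07;  (δu)² = 121
δS = √(197) = 14.0
S = 482.

482 ± 14.0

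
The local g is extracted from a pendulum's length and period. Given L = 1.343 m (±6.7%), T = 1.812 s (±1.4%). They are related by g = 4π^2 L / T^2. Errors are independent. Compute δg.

1.17 m/s^2

Relative error in a monomial: (δg/g)² = Σ (nᵢ · δxᵢ/xᵢ)².
  (1·δL/L)² = (1×0.0670)² = 0.00449;  (-2·δT/T)² = (-2×0.0140)² = 0.000784
δg/g = √(0.00527) = 0.0726
g = 16.15 m/s^2, so δg = 0.0726 × 16.15 = 1.17 m/s^2.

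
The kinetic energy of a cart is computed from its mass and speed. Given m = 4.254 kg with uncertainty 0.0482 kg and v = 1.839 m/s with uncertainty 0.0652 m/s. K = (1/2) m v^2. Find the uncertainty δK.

K is a product of powers, so relative uncertainties combine in quadrature:
  (1·δm/m)² = (1×0.0113)² = 0.000128;  (2·δv/v)² = (2×0.0355)² = 0.00503
δK/K = √(0.00516) = 0.0718
K = 7.193 J, so δK = 0.0718 × 7.193 = 0.517 J.

0.517 J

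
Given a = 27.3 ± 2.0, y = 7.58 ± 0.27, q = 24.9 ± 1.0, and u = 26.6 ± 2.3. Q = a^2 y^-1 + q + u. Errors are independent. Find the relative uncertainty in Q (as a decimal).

0.100

Let p = a^2·y^-1 = 98.3. δp/p = √((2·δa/a)² + (-1·δy/y)²) = √(0.0215 + 0.00127) = 0.151, so δp = 14.8.
Q = p + q + u: δQ = √(δp² + δq² + δu²) = √(220 + 1.00 + 5.29) = 15.0
Q = 150, so δQ/Q = 15.0/150 = 0.100.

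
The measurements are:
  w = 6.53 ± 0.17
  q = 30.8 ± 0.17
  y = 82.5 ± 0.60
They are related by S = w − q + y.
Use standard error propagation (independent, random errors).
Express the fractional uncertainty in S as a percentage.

Absolute uncertainties add in quadrature for a linear combination:
  (δw)² = 0.0289;  (δq)² = 0.0289;  (δy)² = 0.360
δS = √(0.418) = 0.646
S = 58.2, so δS/S = 0.646/58.2 = 0.0111.

1.11%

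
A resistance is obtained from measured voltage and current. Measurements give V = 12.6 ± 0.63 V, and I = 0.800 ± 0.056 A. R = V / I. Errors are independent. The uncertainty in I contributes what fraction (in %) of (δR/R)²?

66.2%

(δR/R)² = (1·δV/V)² + (-1·δI/I)²
  V term: (1×0.0500)² = 0.00250
  I term: (-1×0.0700)² = 0.00490
Total = 0.00740. Share from I = 0.00490/0.00740 = 0.662.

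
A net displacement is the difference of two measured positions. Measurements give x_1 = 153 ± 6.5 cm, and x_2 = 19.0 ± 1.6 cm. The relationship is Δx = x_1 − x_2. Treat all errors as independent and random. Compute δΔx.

6.69 cm

Δx is a linear combination, so absolute uncertainties add in quadrature:
  (δx_1)² = 42.2;  (δx_2)² = 2.56
δΔx = √(44.8) = 6.69 cm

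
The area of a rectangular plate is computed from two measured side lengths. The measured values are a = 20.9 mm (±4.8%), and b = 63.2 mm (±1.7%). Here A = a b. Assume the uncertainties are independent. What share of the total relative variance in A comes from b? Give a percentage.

(δA/A)² = (1·δa/a)² + (1·δb/b)²
  a term: (1×0.0480)² = 0.00230
  b term: (1×0.0170)² = 0.000289
Total = 0.00259. Share from b = 0.000289/0.00259 = 0.111.

11.1%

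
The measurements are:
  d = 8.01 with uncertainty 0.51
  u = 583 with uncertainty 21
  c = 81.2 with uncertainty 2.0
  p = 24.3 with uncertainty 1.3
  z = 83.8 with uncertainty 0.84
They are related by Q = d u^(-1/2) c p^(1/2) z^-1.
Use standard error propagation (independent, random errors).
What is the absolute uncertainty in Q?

0.121

For a monomial Q ∝ d, u^(-1/2), c, p^(1/2), z^-1, fractional errors add in quadrature:
  (1·δd/d)² = (1×0.0637)² = 0.00405;  (−½·δu/u)² = (-0.5×0.0360)² = 0.000324;  (1·δc/c)² = (1×0.0246)² = 0.000607;  (½·δp/p)² = (0.5×0.0535)² = 0.000716;  (-1·δz/z)² = (-1×0.0100)² = 0.000100
δQ/Q = √(0.00580) = 0.0762
Q = 1.58, so δQ = 0.0762 × 1.58 = 0.121.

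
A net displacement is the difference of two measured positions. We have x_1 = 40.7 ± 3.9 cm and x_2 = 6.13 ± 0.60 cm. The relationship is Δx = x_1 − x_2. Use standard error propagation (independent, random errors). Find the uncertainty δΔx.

3.95 cm

Each term contributes (cᵢ δxᵢ)² to (δΔx)²:
  (δx_1)² = 15.2;  (δx_2)² = 0.360
δΔx = √(15.6) = 3.95 cm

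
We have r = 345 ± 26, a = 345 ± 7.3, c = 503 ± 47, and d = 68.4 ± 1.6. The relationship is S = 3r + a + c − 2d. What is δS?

For a sum/difference, combine absolute errors in quadrature:
  (3·δr)² = 6080;  (δa)² = 53.3;  (δc)² = 2210;  (2·δd)² = 10.2
δS = √(8360) = 91.4

91.4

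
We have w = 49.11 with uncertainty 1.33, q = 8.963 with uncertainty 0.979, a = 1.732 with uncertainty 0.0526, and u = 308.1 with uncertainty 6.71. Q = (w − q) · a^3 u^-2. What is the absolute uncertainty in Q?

0.000240

Let h = w − q = 40.15. δh = √(δw² + δq²) = √(1.77 + 0.958) = 1.65, so δh/h = 0.0411.
Q is then a monomial in h, a, u:
δQ/Q = √((δh/h)² + (3·δa/a)² + (-2·δu/u)²) = √(0.00169 + 0.00830 + 0.00190) = 0.109
Q = 0.002197, so δQ = 0.109 × 0.002197 = 0.000240.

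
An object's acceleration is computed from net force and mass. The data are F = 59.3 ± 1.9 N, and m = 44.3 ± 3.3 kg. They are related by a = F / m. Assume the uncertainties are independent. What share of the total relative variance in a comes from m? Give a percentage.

(δa/a)² = (1·δF/F)² + (-1·δm/m)²
  F term: (1×0.0320)² = 0.00103
  m term: (-1×0.0745)² = 0.00555
Total = 0.00658. Share from m = 0.00555/0.00658 = 0.844.

84.4%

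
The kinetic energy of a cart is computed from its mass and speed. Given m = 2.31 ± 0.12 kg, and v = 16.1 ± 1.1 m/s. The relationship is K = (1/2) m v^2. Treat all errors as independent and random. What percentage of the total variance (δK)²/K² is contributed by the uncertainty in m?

(δK/K)² = (1·δm/m)² + (2·δv/v)²
  m term: (1×0.0519)² = 0.00270
  v term: (2×0.0683)² = 0.0187
Total = 0.0214. Share from m = 0.00270/0.0214 = 0.126.

12.6%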